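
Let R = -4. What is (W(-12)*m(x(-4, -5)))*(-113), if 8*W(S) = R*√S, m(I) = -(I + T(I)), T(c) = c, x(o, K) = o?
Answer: 904*I*√3 ≈ 1565.8*I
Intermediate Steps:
m(I) = -2*I (m(I) = -(I + I) = -2*I)
W(S) = -√S/2 (W(S) = (-4*√S)/8 = -√S/2)
(W(-12)*m(x(-4, -5)))*(-113) = ((-I*√3)*(-2*(-4)))*(-113) = (-I*√3*8)*(-113) = -8*I*√3*(-113) = 904*I*√3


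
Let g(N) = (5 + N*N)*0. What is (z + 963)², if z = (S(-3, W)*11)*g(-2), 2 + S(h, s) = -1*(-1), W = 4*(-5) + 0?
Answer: 927369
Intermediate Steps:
W = -20 (W = -20 + 0 = -20)
S(h, s) = -1 (S(h, s) = -2 - 1*(-1) = -2 + 1 = -1)
g(N) = 0 (g(N) = (5 + N²)*0 = 0)
z = 0 (z = -1*11*0 = -11*0 = 0)
(z + 963)² = (0 + 963)² = 963² = 927369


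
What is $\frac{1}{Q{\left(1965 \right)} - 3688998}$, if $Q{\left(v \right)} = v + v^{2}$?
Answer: $\frac{1}{174192} \approx 5.7408 \cdot 10^{-6}$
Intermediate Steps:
$\frac{1}{Q{\left(1965 \right)} - 3688998} = \frac{1}{1965 \left(1 + 1965\right) - 3688998} = \frac{1}{1965 \cdot 1966 - 3688998} = \frac{1}{3863190 - 3688998} = \frac{1}{174192}$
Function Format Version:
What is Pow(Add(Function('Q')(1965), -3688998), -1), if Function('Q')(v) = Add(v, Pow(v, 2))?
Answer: Rational(1, 174192) ≈ 5.7408e-6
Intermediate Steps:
Pow(Add(Function('Q')(1965), -3688998), -1) = Pow(Add(Mul(1965, Add(1, 1965)), -3688998), -1) = Pow(Add(Mul(1965, 1966), -3688998), -1) = Pow(Add(3863190, -3688998), -1) = Pow(174192, -1) = Rational(1, 174192)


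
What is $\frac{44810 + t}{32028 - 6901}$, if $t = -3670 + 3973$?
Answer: $\frac{45113}{25127} \approx 1.7954$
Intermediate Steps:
$t = 303$
$\frac{44810 + t}{32028 - 6901} = \frac{44810 + 303}{32028 - 6901} = \frac{45113}{25127}$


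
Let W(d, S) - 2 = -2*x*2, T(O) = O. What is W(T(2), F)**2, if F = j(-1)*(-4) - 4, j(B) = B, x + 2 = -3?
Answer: 484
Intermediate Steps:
x = -5 (x = -2 - 3 = -5)
F = 0 (F = -1*(-4) - 4 = 4 - 4 = 0)
W(d, S) = 22 (W(d, S) = 2 - 2*(-5)*2 = 2 + 10*2 = 2 + 20 = 22)
W(T(2), F)**2 = 22**2 = 484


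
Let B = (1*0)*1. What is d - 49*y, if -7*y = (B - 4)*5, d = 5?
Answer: -135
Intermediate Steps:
B = 0 (B = 0*1 = 0)
y = 20/7 (y = -(0 - 4)*5/7 = -(-4)*5/7 = -⅐*(-20) = 20/7 ≈ 2.8571)
d - 49*y = 5 - 49*20/7 = 5 - 140 = -135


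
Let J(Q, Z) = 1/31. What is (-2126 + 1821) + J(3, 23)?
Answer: -9454/31 ≈ -304.97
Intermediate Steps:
J(Q, Z) = 1/31
(-2126 + 1821) + J(3, 23) = (-2126 + 1821) + 1/31 = -305 + 1/31 = -9454/31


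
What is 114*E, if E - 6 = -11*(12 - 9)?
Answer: -3078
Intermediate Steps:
E = -27 (E = 6 - 11*(12 - 9) = 6 - 11*3 = 6 - 33 = -27)
114*E = 114*(-27) = -3078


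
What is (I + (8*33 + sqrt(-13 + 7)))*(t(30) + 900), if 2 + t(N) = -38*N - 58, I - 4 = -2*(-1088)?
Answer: -733200 - 300*I*sqrt(6) ≈ -7.332e+5 - 734.85*I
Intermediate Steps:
I = 2180 (I = 4 - 2*(-1088) = 4 + 2176 = 2180)
t(N) = -60 - 38*N (t(N) = -2 + (-38*N - 58) = -2 + (-58 - 38*N) = -60 - 38*N)
(I + (8*33 + sqrt(-13 + 7)))*(t(30) + 900) = (2180 + (8*33 + sqrt(-13 + 7)))*((-60 - 38*30) + 900) = (2180 + (264 + sqrt(-6)))*((-60 - 1140) + 900) = (2180 + (264 + I*sqrt(6)))*(-1200 + 900) = (2444 + I*sqrt(6))*(-300) = -733200 - 300*I*sqrt(6)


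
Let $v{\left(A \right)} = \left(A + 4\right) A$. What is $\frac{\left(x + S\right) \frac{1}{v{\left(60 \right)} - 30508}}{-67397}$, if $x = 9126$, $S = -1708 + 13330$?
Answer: $\frac{5187}{449335799} \approx 1.1544 \cdot 10^{-5}$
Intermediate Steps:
$S = 11622$
$v{\left(A \right)} = A \left(4 + A\right)$ ($v{\left(A \right)} = \left(4 + A\right) A = A \left(4 + A\right)$)
$\frac{\left(x + S\right) \frac{1}{v{\left(60 \right)} - 30508}}{-67397} = \frac{\left(9126 + 11622\right) \frac{1}{60 \left(4 + 60\right) - 30508}}{-67397} = \frac{20748}{60 \cdot 64 - 30508} \left(- \frac{1}{67397}\right) = \frac{20748}{3840 - 30508} \left(- \frac{1}{67397}\right) = \frac{20748}{-26668} \left(- \frac{1}{67397}\right) = 20748 \left(- \frac{1}{26668}\right) \left(- \frac{1}{67397}\right) = \left(- \frac{5187}{6667}\right) \left(- \frac{1}{67397}\right) = \frac{5187}{449335799}$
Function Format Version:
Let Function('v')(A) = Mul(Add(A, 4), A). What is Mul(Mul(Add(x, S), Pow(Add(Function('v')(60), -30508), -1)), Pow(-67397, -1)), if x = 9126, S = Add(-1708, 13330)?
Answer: Rational(5187, 449335799) ≈ 1.1544e-5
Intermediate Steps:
S = 11622
Function('v')(A) = Mul(A, Add(4, A)) (Function('v')(A) = Mul(Add(4, A), A) = Mul(A, Add(4, A)))
Mul(Mul(Add(x, S), Pow(Add(Function('v')(60), -30508), -1)), Pow(-67397, -1)) = Mul(Mul(Add(9126, 11622), Pow(Add(Mul(60, Add(4, 60)), -30508), -1)), Pow(-67397, -1)) = Mul(Mul(20748, Pow(Add(Mul(60, 64), -30508), -1)), Rational(-1, 67397)) = Mul(Mul(20748, Pow(Add(3840, -30508), -1)), Rational(-1, 67397)) = Mul(Mul(20748, Pow(-26668, -1)), Rational(-1, 67397)) = Mul(Mul(20748, Rational(-1, 26668)), Rational(-1, 67397)) = Mul(Rational(-5187, 6667), Rational(-1, 67397)) = Rational(5187, 449335799)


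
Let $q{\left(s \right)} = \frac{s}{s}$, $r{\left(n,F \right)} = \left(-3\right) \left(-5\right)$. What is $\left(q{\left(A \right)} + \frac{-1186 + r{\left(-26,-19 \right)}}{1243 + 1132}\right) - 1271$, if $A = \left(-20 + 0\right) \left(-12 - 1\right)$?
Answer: $- \frac{3017421}{2375} \approx -1270.5$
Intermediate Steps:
$A = 260$ ($A = \left(-20\right) \left(-13\right) = 260$)
$r{\left(n,F \right)} = 15$
$q{\left(s \right)} = 1$
$\left(q{\left(A \right)} + \frac{-1186 + r{\left(-26,-19 \right)}}{1243 + 1132}\right) - 1271 = \left(1 + \frac{-1186 + 15}{1243 + 1132}\right) - 1271 = \left(1 - \frac{1171}{2375}\right) - 1271 = \frac{1204}{2375} - 1271 = - \frac{3017421}{2375}$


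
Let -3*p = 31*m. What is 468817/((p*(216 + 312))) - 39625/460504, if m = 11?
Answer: -2480343611/314063728 ≈ -7.8976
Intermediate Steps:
p = -341/3 (p = -31*11/3 = -1/3*341 = -341/3 ≈ -113.67)
468817/((p*(216 + 312))) - 39625/460504 = 468817/((-341*(216 + 312)/3)) - 39625/460504 = 468817/((-341/3*528)) - 39625*1/460504 = 468817/(-60016) - 39625/460504 = 468817*(-1/60016) - 39625/460504 = -468817/60016 - 39625/460504 = -2480343611/314063728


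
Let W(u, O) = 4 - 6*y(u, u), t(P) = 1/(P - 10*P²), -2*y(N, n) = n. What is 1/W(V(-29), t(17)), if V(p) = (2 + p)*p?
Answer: 1/2353 ≈ 0.00042499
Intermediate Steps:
y(N, n) = -n/2
V(p) = p*(2 + p)
W(u, O) = 4 + 3*u (W(u, O) = 4 - (-3)*u = 4 + 3*u)
1/W(V(-29), t(17)) = 1/(4 + 3*(-29*(2 - 29))) = 1/(4 + 3*(-29*(-27))) = 1/(4 + 3*783) = 1/(4 + 2349) = 1/2353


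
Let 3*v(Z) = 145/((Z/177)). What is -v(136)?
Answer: -8555/136 ≈ -62.904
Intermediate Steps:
v(Z) = 8555/Z (v(Z) = (145/((Z/177)))/3 = (145*(177/Z))/3 = (25665/Z)/3 = 8555/Z)
-v(136) = -8555/136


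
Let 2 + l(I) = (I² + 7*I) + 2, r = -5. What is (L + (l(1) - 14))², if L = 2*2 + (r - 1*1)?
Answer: 64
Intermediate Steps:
l(I) = I² + 7*I (l(I) = -2 + ((I² + 7*I) + 2) = -2 + (2 + I² + 7*I) = I² + 7*I)
L = -2 (L = 2*2 + (-5 - 1*1) = 4 + (-5 - 1) = 4 - 6 = -2)
(L + (l(1) - 14))² = (-2 + (1*(7 + 1) - 14))² = (-2 + (1*8 - 14))² = (-2 + (8 - 14))² = (-2 - 6)² = (-8)² = 64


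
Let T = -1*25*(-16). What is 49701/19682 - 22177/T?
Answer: -208303657/3936400 ≈ -52.917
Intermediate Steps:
T = 400 (T = -25*(-16) = 400)
49701/19682 - 22177/T = 49701/19682 - 22177/400 = -208303657/3936400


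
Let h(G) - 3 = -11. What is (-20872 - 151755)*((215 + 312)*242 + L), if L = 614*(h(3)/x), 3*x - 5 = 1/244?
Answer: -8753537116870/407 ≈ -2.1507e+10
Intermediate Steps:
x = 407/244 (x = 5/3 + (1/3)/244 = 5/3 + (1/3)*(1/244) = 5/3 + 1/732 = 407/244 ≈ 1.6680)
h(G) = -8 (h(G) = 3 - 11 = -8)
L = -1198528/407 (L = 614*(-8/407/244) = 614*(-8*244/407) = 614*(-1952/407) = -1198528/407 ≈ -2944.8)
(-20872 - 151755)*((215 + 312)*242 + L) = (-20872 - 151755)*((215 + 312)*242 - 1198528/407) = -172627*(527*242 - 1198528/407) = -172627*(127534 - 1198528/407) = -172627*50707810/407 = -8753537116870/407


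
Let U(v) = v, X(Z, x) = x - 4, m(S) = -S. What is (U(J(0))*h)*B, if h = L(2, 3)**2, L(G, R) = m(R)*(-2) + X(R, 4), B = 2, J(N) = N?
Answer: 0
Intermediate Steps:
X(Z, x) = -4 + x
L(G, R) = 2*R (L(G, R) = -R*(-2) + (-4 + 4) = 2*R + 0 = 2*R)
h = 36 (h = (2*3)**2 = 6**2 = 36)
(U(J(0))*h)*B = (0*36)*2 = 0*2 = 0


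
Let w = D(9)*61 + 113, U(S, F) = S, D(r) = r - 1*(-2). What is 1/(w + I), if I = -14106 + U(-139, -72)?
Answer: -1/13461 ≈ -7.4289e-5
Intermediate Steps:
D(r) = 2 + r (D(r) = r + 2 = 2 + r)
I = -14245 (I = -14106 - 139 = -14245)
w = 784 (w = (2 + 9)*61 + 113 = 11*61 + 113 = 671 + 113 = 784)
1/(w + I) = 1/(784 - 14245) = 1/(-13461) = -1/13461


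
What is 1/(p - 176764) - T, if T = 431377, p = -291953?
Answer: -202193733310/468717 ≈ -4.3138e+5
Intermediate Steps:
1/(p - 176764) - T = 1/(-291953 - 176764) - 1*431377 = 1/(-468717) - 431377 = -1/468717 - 431377 = -202193733310/468717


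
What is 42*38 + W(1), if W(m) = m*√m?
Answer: 1597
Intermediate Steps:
W(m) = m^(3/2)
42*38 + W(1) = 42*38 + 1^(3/2) = 1596 + 1 = 1597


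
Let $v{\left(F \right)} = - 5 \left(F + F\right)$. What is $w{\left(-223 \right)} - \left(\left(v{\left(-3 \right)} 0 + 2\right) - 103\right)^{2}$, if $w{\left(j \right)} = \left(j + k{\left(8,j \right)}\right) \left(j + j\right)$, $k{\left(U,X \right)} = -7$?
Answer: $92379$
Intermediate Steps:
$v{\left(F \right)} = - 10 F$ ($v{\left(F \right)} = - 5 \cdot 2 F = - 10 F$)
$w{\left(j \right)} = 2 j \left(-7 + j\right)$ ($w{\left(j \right)} = \left(j - 7\right) \left(j + j\right) = \left(-7 + j\right) 2 j = 2 j \left(-7 + j\right)$)
$w{\left(-223 \right)} - \left(\left(v{\left(-3 \right)} 0 + 2\right) - 103\right)^{2} = 2 \left(-223\right) \left(-7 - 223\right) - \left(\left(\left(-10\right) \left(-3\right) 0 + 2\right) - 103\right)^{2} = 2 \left(-223\right) \left(-230\right) - \left(\left(30 \cdot 0 + 2\right) - 103\right)^{2} = 102580 - \left(\left(0 + 2\right) - 103\right)^{2} = 102580 - \left(2 - 103\right)^{2} = 102580 - \left(-101\right)^{2} = 102580 - 10201 = 92379$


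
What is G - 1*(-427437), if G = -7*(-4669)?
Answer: 460120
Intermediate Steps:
G = 32683
G - 1*(-427437) = 32683 - 1*(-427437) = 32683 + 427437 = 460120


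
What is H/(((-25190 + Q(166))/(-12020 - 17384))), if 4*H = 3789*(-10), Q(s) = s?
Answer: -139264695/12512 ≈ -11130.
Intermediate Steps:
H = -18945/2 (H = (3789*(-10))/4 = (1/4)*(-37890) = -18945/2 ≈ -9472.5)
H/(((-25190 + Q(166))/(-12020 - 17384))) = -18945*(-12020 - 17384)/(-25190 + 166)/2 = -18945/(2*((-25024/(-29404)))) = -18945/(2*((-25024*(-1/29404)))) = -18945/(2*6256/7351) = -18945/2*7351/6256 = -139264695/12512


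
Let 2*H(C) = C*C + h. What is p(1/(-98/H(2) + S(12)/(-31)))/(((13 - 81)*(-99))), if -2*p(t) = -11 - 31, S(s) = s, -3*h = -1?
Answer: 7/2244 ≈ 0.0031194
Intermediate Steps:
h = ⅓ (h = -⅓*(-1) = ⅓ ≈ 0.33333)
H(C) = ⅙ + C²/2 (H(C) = (C*C + ⅓)/2 = (C² + ⅓)/2 = (⅓ + C²)/2 = ⅙ + C²/2)
p(t) = 21 (p(t) = -(-11 - 31)/2 = -½*(-42) = 21)
p(1/(-98/H(2) + S(12)/(-31)))/(((13 - 81)*(-99))) = 21/(((13 - 81)*(-99))) = 21/((-68*(-99))) = 21/6732 = 21*(1/6732) = 7/2244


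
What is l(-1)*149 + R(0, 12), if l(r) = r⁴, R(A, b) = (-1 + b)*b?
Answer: 281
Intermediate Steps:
R(A, b) = b*(-1 + b)
l(-1)*149 + R(0, 12) = (-1)⁴*149 + 12*(-1 + 12) = 1*149 + 12*11 = 149 + 132 = 281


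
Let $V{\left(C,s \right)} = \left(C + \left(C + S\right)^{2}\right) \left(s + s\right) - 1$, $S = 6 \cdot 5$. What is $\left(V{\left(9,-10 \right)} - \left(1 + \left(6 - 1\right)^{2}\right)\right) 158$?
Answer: $-4839066$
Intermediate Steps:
$S = 30$
$V{\left(C,s \right)} = -1 + 2 s \left(C + \left(30 + C\right)^{2}\right)$ ($V{\left(C,s \right)} = \left(C + \left(C + 30\right)^{2}\right) \left(s + s\right) - 1 = \left(C + \left(30 + C\right)^{2}\right) 2 s - 1 = 2 s \left(C + \left(30 + C\right)^{2}\right) - 1 = -1 + 2 s \left(C + \left(30 + C\right)^{2}\right)$)
$\left(V{\left(9,-10 \right)} - \left(1 + \left(6 - 1\right)^{2}\right)\right) 158 = \left(\left(-1 + 2 \cdot 9 \left(-10\right) + 2 \left(-10\right) \left(30 + 9\right)^{2}\right) - \left(1 + \left(6 - 1\right)^{2}\right)\right) 158 = \left(\left(-1 - 180 + 2 \left(-10\right) 39^{2}\right) - 26\right) 158 = \left(\left(-1 - 180 + 2 \left(-10\right) 1521\right) - 26\right) 158 = \left(\left(-1 - 180 - 30420\right) - 26\right) 158 = \left(-30601 - 26\right) 158 = \left(-30627\right) 158 = -4839066$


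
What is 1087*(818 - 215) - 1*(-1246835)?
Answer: 1902296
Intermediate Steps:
1087*(818 - 215) - 1*(-1246835) = 1087*603 + 1246835 = 655461 + 1246835 = 1902296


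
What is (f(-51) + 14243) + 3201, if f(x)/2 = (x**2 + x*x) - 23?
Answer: 27802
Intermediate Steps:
f(x) = -46 + 4*x**2 (f(x) = 2*((x**2 + x*x) - 23) = 2*((x**2 + x**2) - 23) = 2*(2*x**2 - 23) = 2*(-23 + 2*x**2) = -46 + 4*x**2)
(f(-51) + 14243) + 3201 = ((-46 + 4*(-51)**2) + 14243) + 3201 = ((-46 + 4*2601) + 14243) + 3201 = ((-46 + 10404) + 14243) + 3201 = (10358 + 14243) + 3201 = 24601 + 3201 = 27802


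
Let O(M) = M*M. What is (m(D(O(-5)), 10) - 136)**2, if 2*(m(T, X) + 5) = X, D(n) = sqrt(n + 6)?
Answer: 18496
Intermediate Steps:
O(M) = M**2
D(n) = sqrt(6 + n)
m(T, X) = -5 + X/2
(m(D(O(-5)), 10) - 136)**2 = ((-5 + (1/2)*10) - 136)**2 = ((-5 + 5) - 136)**2 = (0 - 136)**2 = (-136)**2 = 18496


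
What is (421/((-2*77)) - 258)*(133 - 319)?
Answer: 3734229/77 ≈ 48497.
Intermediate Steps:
(421/((-2*77)) - 258)*(133 - 319) = (421/(-154) - 258)*(-186) = (421*(-1/154) - 258)*(-186) = (-421/154 - 258)*(-186) = -40153/154*(-186) = 3734229/77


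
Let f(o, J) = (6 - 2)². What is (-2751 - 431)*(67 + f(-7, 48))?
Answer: -264106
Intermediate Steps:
f(o, J) = 16 (f(o, J) = 4² = 16)
(-2751 - 431)*(67 + f(-7, 48)) = (-2751 - 431)*(67 + 16) = -3182*83 = -264106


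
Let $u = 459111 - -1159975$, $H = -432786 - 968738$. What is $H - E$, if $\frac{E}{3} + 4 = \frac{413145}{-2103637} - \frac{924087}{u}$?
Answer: $- \frac{4773498888966392717}{3405969215782} \approx -1.4015 \cdot 10^{6}$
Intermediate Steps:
$H = -1401524$ ($H = -432786 - 968738 = -1401524$)
$u = 1619086$ ($u = 459111 + 1159975 = 1619086$)
$E = - \frac{48710213259051}{3405969215782}$ ($E = -12 + 3 \left(\frac{413145}{-2103637} - \frac{924087}{1619086}\right) = -12 + 3 \left(413145 \left(- \frac{1}{2103637}\right) - \frac{924087}{1619086}\right) = -12 + 3 \left(- \frac{413145}{2103637} - \frac{924087}{1619086}\right) = -12 + 3 \left(- \frac{2612860889889}{3405969215782}\right) = -12 - \frac{7838582669667}{3405969215782} = - \frac{48710213259051}{3405969215782} \approx -14.301$)
$H - E = -1401524 - - \frac{48710213259051}{3405969215782} = -1401524 + \frac{48710213259051}{3405969215782} = - \frac{4773498888966392717}{3405969215782}$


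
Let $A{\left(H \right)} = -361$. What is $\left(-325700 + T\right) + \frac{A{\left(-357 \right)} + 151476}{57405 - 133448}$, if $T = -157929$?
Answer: $- \frac{36776751162}{76043} \approx -4.8363 \cdot 10^{5}$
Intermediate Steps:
$\left(-325700 + T\right) + \frac{A{\left(-357 \right)} + 151476}{57405 - 133448} = \left(-325700 - 157929\right) + \frac{-361 + 151476}{57405 - 133448} = -483629 + \frac{151115}{-76043} = -483629 + 151115 \left(- \frac{1}{76043}\right) = -483629 - \frac{151115}{76043} = - \frac{36776751162}{76043}$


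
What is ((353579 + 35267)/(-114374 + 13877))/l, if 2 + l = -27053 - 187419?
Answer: 194423/10776996789 ≈ 1.8041e-5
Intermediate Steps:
l = -214474 (l = -2 + (-27053 - 187419) = -2 - 214472 = -214474)
((353579 + 35267)/(-114374 + 13877))/l = ((353579 + 35267)/(-114374 + 13877))/(-214474) = (388846/(-100497))*(-1/214474) = (388846*(-1/100497))*(-1/214474) = -388846/100497*(-1/214474) = 194423/10776996789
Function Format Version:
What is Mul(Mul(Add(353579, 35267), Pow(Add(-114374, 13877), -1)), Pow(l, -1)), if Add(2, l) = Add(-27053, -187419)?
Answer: Rational(194423, 10776996789) ≈ 1.8041e-5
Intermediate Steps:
l = -214474 (l = Add(-2, Add(-27053, -187419)) = Add(-2, -214472) = -214474)
Mul(Mul(Add(353579, 35267), Pow(Add(-114374, 13877), -1)), Pow(l, -1)) = Mul(Mul(Add(353579, 35267), Pow(Add(-114374, 13877), -1)), Pow(-214474, -1)) = Mul(Mul(388846, Pow(-100497, -1)), Rational(-1, 214474)) = Mul(Mul(388846, Rational(-1, 100497)), Rational(-1, 214474)) = Mul(Rational(-388846, 100497), Rational(-1, 214474)) = Rational(194423, 10776996789)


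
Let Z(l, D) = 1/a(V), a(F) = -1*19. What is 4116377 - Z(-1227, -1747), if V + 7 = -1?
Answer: 78211164/19 ≈ 4.1164e+6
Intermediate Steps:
V = -8 (V = -7 - 1 = -8)
a(F) = -19
Z(l, D) = -1/19 (Z(l, D) = 1/(-19) = -1/19)
4116377 - Z(-1227, -1747) = 4116377 - 1*(-1/19) = 4116377 + 1/19 = 78211164/19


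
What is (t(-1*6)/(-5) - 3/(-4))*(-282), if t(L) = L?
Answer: -5499/10 ≈ -549.90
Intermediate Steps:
(t(-1*6)/(-5) - 3/(-4))*(-282) = (-1*6/(-5) - 3/(-4))*(-282) = (-6*(-⅕) - 3*(-¼))*(-282) = (6/5 + ¾)*(-282) = (39/20)*(-282) = -5499/10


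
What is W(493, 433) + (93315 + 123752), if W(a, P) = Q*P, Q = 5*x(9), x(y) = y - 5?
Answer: 225727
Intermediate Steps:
x(y) = -5 + y
Q = 20 (Q = 5*(-5 + 9) = 5*4 = 20)
W(a, P) = 20*P
W(493, 433) + (93315 + 123752) = 20*433 + (93315 + 123752) = 8660 + 217067 = 225727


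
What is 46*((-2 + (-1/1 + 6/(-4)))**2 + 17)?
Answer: 3427/2 ≈ 1713.5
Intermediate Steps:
46*((-2 + (-1/1 + 6/(-4)))**2 + 17) = 46*((-2 + (-1*1 + 6*(-1/4)))**2 + 17) = 46*((-2 + (-1 - 3/2))**2 + 17) = 46*((-2 - 5/2)**2 + 17) = 46*((-9/2)**2 + 17) = 46*(81/4 + 17) = 46*(149/4) = 3427/2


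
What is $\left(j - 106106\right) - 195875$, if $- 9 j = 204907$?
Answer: $- \frac{2922736}{9} \approx -3.2475 \cdot 10^{5}$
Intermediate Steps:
$j = - \frac{204907}{9}$ ($j = \left(- \frac{1}{9}\right) 204907 = - \frac{204907}{9} \approx -22767.0$)
$\left(j - 106106\right) - 195875 = \left(- \frac{204907}{9} - 106106\right) - 195875 = - \frac{1159861}{9} - 195875 = - \frac{2922736}{9}$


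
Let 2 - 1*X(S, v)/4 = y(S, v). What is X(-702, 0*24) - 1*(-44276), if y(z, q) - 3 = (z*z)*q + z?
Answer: 47080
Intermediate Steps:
y(z, q) = 3 + z + q*z² (y(z, q) = 3 + ((z*z)*q + z) = 3 + (z²*q + z) = 3 + (q*z² + z) = 3 + (z + q*z²) = 3 + z + q*z²)
X(S, v) = -4 - 4*S - 4*v*S² (X(S, v) = 8 - 4*(3 + S + v*S²) = 8 + (-12 - 4*S - 4*v*S²) = -4 - 4*S - 4*v*S²)
X(-702, 0*24) - 1*(-44276) = (-4 - 4*(-702) - 4*0*24*(-702)²) - 1*(-44276) = (-4 + 2808 - 4*0*492804) + 44276 = (-4 + 2808 + 0) + 44276 = 2804 + 44276 = 47080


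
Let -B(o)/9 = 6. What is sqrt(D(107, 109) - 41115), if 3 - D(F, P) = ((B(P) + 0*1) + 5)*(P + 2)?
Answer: I*sqrt(35673) ≈ 188.87*I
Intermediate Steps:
B(o) = -54 (B(o) = -9*6 = -54)
D(F, P) = 101 + 49*P (D(F, P) = 3 - ((-54 + 0*1) + 5)*(P + 2) = 3 - ((-54 + 0) + 5)*(2 + P) = 3 - (-54 + 5)*(2 + P) = 3 - (-49)*(2 + P) = 3 - (-98 - 49*P) = 3 + (98 + 49*P) = 101 + 49*P)
sqrt(D(107, 109) - 41115) = sqrt((101 + 49*109) - 41115) = sqrt((101 + 5341) - 41115) = sqrt(5442 - 41115) = sqrt(-35673) = I*sqrt(35673)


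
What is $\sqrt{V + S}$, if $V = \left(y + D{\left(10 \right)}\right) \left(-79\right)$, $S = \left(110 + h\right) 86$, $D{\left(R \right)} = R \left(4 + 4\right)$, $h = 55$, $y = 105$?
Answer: $5 i \sqrt{17} \approx 20.616 i$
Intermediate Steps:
$D{\left(R \right)} = 8 R$ ($D{\left(R \right)} = R 8 = 8 R$)
$S = 14190$ ($S = \left(110 + 55\right) 86 = 165 \cdot 86 = 14190$)
$V = -14615$ ($V = \left(105 + 8 \cdot 10\right) \left(-79\right) = \left(105 + 80\right) \left(-79\right) = 185 \left(-79\right) = -14615$)
$\sqrt{V + S} = \sqrt{-14615 + 14190} = \sqrt{-425} = 5 i \sqrt{17}$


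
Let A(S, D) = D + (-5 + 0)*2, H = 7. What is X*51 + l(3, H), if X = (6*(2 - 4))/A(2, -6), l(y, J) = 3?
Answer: 165/4 ≈ 41.250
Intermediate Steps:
A(S, D) = -10 + D (A(S, D) = D - 5*2 = D - 10 = -10 + D)
X = 3/4 (X = (6*(2 - 4))/(-10 - 6) = (6*(-2))/(-16) = -12*(-1/16) = 3/4 ≈ 0.75000)
X*51 + l(3, H) = (3/4)*51 + 3 = 153/4 + 3 = 165/4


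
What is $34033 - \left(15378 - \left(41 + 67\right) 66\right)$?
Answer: $25783$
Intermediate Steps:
$34033 - \left(15378 - \left(41 + 67\right) 66\right) = 34033 + \left(-15378 + 108 \cdot 66\right) = 34033 + \left(-15378 + 7128\right) = 34033 - 8250 = 25783$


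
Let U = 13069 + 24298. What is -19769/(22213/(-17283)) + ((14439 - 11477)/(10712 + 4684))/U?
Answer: 98281091323900535/6389595350358 ≈ 15381.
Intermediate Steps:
U = 37367
-19769/(22213/(-17283)) + ((14439 - 11477)/(10712 + 4684))/U = -19769/(22213/(-17283)) + ((14439 - 11477)/(10712 + 4684))/37367 = -19769/(22213*(-1/17283)) + (2962/15396)*(1/37367) = -19769/(-22213/17283) + (2962*(1/15396))*(1/37367) = -19769*(-17283/22213) + (1481/7698)*(1/37367) = 341667627/22213 + 1481/287651166 = 98281091323900535/6389595350358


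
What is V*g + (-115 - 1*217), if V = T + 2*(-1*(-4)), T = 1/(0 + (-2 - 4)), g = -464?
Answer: -11900/3 ≈ -3966.7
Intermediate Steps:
T = -1/6 (T = 1/(0 - 6) = 1/(-6) = -1/6 ≈ -0.16667)
V = 47/6 (V = -1/6 + 2*(-1*(-4)) = -1/6 + 2*4 = -1/6 + 8 = 47/6 ≈ 7.8333)
V*g + (-115 - 1*217) = (47/6)*(-464) + (-115 - 1*217) = -10904/3 + (-115 - 217) = -10904/3 - 332 = -11900/3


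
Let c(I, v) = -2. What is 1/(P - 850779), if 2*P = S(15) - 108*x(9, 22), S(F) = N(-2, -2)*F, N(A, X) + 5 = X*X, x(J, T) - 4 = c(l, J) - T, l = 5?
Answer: -2/1699413 ≈ -1.1769e-6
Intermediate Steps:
x(J, T) = 2 - T (x(J, T) = 4 + (-2 - T) = 2 - T)
N(A, X) = -5 + X² (N(A, X) = -5 + X*X = -5 + X²)
S(F) = -F (S(F) = (-5 + (-2)²)*F = (-5 + 4)*F = -F)
P = 2145/2 (P = (-1*15 - 108*(2 - 1*22))/2 = (-15 - 108*(2 - 22))/2 = (-15 - 108*(-20))/2 = (-15 + 2160)/2 = (½)*2145 = 2145/2 ≈ 1072.5)
1/(P - 850779) = 1/(2145/2 - 850779) = 1/(-1699413/2) = -2/1699413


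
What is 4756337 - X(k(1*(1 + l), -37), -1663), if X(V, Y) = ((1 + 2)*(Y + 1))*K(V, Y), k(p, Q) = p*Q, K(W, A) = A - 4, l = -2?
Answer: -3555325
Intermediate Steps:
K(W, A) = -4 + A
k(p, Q) = Q*p
X(V, Y) = (-4 + Y)*(3 + 3*Y) (X(V, Y) = ((1 + 2)*(Y + 1))*(-4 + Y) = (3*(1 + Y))*(-4 + Y) = (3 + 3*Y)*(-4 + Y) = (-4 + Y)*(3 + 3*Y))
4756337 - X(k(1*(1 + l), -37), -1663) = 4756337 - 3*(1 - 1663)*(-4 - 1663) = 4756337 - 3*(-1662)*(-1667) = 4756337 - 1*8311662 = 4756337 - 8311662 = -3555325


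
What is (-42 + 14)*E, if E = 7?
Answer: -196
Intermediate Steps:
(-42 + 14)*E = (-42 + 14)*7 = -28*7 = -196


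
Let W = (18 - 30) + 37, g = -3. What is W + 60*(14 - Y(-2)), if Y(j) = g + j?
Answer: 1165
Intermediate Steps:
W = 25 (W = -12 + 37 = 25)
Y(j) = -3 + j
W + 60*(14 - Y(-2)) = 25 + 60*(14 - (-3 - 2)) = 25 + 60*(14 - 1*(-5)) = 25 + 60*(14 + 5) = 25 + 60*19 = 25 + 1140 = 1165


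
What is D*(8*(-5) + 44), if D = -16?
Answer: -64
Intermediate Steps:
D*(8*(-5) + 44) = -16*(8*(-5) + 44) = -16*(-40 + 44) = -16*4 = -64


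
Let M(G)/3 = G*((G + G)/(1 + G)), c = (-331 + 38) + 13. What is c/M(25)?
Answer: -728/375 ≈ -1.9413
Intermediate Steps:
c = -280 (c = -293 + 13 = -280)
M(G) = 6*G²/(1 + G) (M(G) = 3*(G*((G + G)/(1 + G))) = 3*(G*((2*G)/(1 + G))) = 3*(G*(2*G/(1 + G))) = 3*(2*G²/(1 + G)) = 6*G²/(1 + G))
c/M(25) = -280/(6*25²/(1 + 25)) = -280/(6*625/26) = -280/(6*625*(1/26)) = -280/1875/13 = -280*13/1875 = -728/375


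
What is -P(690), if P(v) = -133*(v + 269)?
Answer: 127547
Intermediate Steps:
P(v) = -35777 - 133*v (P(v) = -133*(269 + v) = -35777 - 133*v)
-P(690) = -(-35777 - 133*690) = -(-35777 - 91770) = -1*(-127547) = 127547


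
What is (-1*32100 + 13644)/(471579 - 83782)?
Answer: -18456/387797 ≈ -0.047592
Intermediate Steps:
(-1*32100 + 13644)/(471579 - 83782) = (-32100 + 13644)/387797 = -18456*1/387797 = -18456/387797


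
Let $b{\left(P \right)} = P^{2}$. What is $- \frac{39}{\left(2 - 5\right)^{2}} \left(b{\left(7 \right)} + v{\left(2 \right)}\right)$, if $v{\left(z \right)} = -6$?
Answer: $- \frac{559}{3} \approx -186.33$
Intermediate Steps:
$- \frac{39}{\left(2 - 5\right)^{2}} \left(b{\left(7 \right)} + v{\left(2 \right)}\right) = - \frac{39}{\left(2 - 5\right)^{2}} \left(7^{2} - 6\right) = - \frac{39}{\left(-3\right)^{2}} \left(49 - 6\right) = - \frac{39}{9} \cdot 43 = \left(-39\right) \frac{1}{9} \cdot 43 = \left(- \frac{13}{3}\right) 43 = - \frac{559}{3}$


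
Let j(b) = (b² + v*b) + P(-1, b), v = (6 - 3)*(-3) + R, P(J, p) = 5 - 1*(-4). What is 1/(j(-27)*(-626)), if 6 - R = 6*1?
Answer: -1/614106 ≈ -1.6284e-6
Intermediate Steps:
P(J, p) = 9 (P(J, p) = 5 + 4 = 9)
R = 0 (R = 6 - 6 = 0)
v = -9 (v = (6 - 3)*(-3) + 0 = 3*(-3) + 0 = -9 + 0 = -9)
j(b) = 9 + b² - 9*b (j(b) = (b² - 9*b) + 9 = 9 + b² - 9*b)
1/(j(-27)*(-626)) = 1/((9 + (-27)² - 9*(-27))*(-626)) = 1/((9 + 729 + 243)*(-626)) = 1/(981*(-626)) = 1/(-614106) = -1/614106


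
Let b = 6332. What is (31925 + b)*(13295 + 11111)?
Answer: 933700342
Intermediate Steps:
(31925 + b)*(13295 + 11111) = (31925 + 6332)*(13295 + 11111) = 38257*24406 = 933700342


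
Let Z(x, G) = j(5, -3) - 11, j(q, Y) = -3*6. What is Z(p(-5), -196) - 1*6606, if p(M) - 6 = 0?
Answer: -6635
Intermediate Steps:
p(M) = 6 (p(M) = 6 + 0 = 6)
j(q, Y) = -18
Z(x, G) = -29 (Z(x, G) = -18 - 11 = -29)
Z(p(-5), -196) - 1*6606 = -29 - 1*6606 = -29 - 6606 = -6635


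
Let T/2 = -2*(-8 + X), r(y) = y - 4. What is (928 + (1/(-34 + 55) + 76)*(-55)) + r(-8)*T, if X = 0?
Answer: -76411/21 ≈ -3638.6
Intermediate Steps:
r(y) = -4 + y
T = 32 (T = 2*(-2*(-8 + 0)) = 2*(-2*(-8)) = 2*16 = 32)
(928 + (1/(-34 + 55) + 76)*(-55)) + r(-8)*T = (928 + (1/(-34 + 55) + 76)*(-55)) + (-4 - 8)*32 = (928 + (1/21 + 76)*(-55)) - 12*32 = (928 + (1/21 + 76)*(-55)) - 384 = (928 + (1597/21)*(-55)) - 384 = (928 - 87835/21) - 384 = -68347/21 - 384 = -76411/21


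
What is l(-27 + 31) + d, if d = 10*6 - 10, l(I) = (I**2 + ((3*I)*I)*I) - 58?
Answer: 200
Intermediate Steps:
l(I) = -58 + I**2 + 3*I**3 (l(I) = (I**2 + (3*I**2)*I) - 58 = (I**2 + 3*I**3) - 58 = -58 + I**2 + 3*I**3)
d = 50 (d = 60 - 10 = 50)
l(-27 + 31) + d = (-58 + (-27 + 31)**2 + 3*(-27 + 31)**3) + 50 = (-58 + 4**2 + 3*4**3) + 50 = (-58 + 16 + 3*64) + 50 = (-58 + 16 + 192) + 50 = 150 + 50 = 200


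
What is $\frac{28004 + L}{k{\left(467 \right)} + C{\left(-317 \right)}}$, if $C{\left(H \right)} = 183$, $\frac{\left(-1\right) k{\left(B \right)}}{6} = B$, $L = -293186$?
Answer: $\frac{88394}{873} \approx 101.25$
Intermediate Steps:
$k{\left(B \right)} = - 6 B$
$\frac{28004 + L}{k{\left(467 \right)} + C{\left(-317 \right)}} = \frac{28004 - 293186}{\left(-6\right) 467 + 183} = - \frac{265182}{-2802 + 183} = - \frac{265182}{-2619} = \left(-265182\right) \left(- \frac{1}{2619}\right) = \frac{88394}{873}$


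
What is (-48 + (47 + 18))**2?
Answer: 289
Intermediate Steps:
(-48 + (47 + 18))**2 = (-48 + 65)**2 = 17**2 = 289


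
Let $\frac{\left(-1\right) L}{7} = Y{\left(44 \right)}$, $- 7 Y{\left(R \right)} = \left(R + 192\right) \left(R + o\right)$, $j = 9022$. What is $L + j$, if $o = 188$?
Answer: $63774$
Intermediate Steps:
$Y{\left(R \right)} = - \frac{\left(188 + R\right) \left(192 + R\right)}{7}$ ($Y{\left(R \right)} = - \frac{\left(R + 192\right) \left(R + 188\right)}{7} = - \frac{\left(192 + R\right) \left(188 + R\right)}{7} = - \frac{\left(188 + R\right) \left(192 + R\right)}{7}$)
$L = 54752$ ($L = - 7 \left(- \frac{36096}{7} - \frac{16720}{7} - \frac{44^{2}}{7}\right) = - 7 \left(- \frac{36096}{7} - \frac{16720}{7} - \frac{1936}{7}\right) = \left(-7\right) \left(- \frac{54752}{7}\right) = 54752$)
$L + j = 54752 + 9022 = 63774$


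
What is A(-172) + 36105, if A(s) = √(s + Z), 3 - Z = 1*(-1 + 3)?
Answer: 36105 + 3*I*√19 ≈ 36105.0 + 13.077*I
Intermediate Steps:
Z = 1 (Z = 3 - (-1 + 3) = 3 - 2 = 1)
A(s) = √(1 + s) (A(s) = √(s + 1) = √(1 + s))
A(-172) + 36105 = √(1 - 172) + 36105 = √(-171) + 36105 = 3*I*√19 + 36105 = 36105 + 3*I*√19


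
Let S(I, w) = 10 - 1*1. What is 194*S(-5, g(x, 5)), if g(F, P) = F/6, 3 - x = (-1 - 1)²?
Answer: 1746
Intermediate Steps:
x = -1 (x = 3 - (-1 - 1)² = 3 - 1*(-2)² = 3 - 1*4 = 3 - 4 = -1)
g(F, P) = F/6 (g(F, P) = F*(⅙) = F/6)
S(I, w) = 9 (S(I, w) = 10 - 1 = 9)
194*S(-5, g(x, 5)) = 194*9 = 1746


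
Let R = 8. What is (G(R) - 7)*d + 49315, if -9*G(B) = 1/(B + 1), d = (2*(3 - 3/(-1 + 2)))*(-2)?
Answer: 49315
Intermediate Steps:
d = 0 (d = (2*(3 - 3/1))*(-2) = (2*(3 - 3*1))*(-2) = (2*(3 - 3))*(-2) = (2*0)*(-2) = 0*(-2) = 0)
G(B) = -1/(9*(1 + B)) (G(B) = -1/(9*(B + 1)) = -1/(9*(1 + B)))
(G(R) - 7)*d + 49315 = (-1/(9 + 9*8) - 7)*0 + 49315 = (-1/(9 + 72) - 7)*0 + 49315 = (-1/81 - 7)*0 + 49315 = -568/81*0 + 49315 = 0 + 49315 = 49315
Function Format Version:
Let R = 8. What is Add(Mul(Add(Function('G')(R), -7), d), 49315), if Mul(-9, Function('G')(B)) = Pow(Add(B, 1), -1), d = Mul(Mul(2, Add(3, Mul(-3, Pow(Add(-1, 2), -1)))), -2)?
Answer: 49315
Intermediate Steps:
d = 0 (d = Mul(Mul(2, Add(3, Mul(-3, Pow(1, -1)))), -2) = Mul(Mul(2, Add(3, Mul(-3, 1))), -2) = Mul(Mul(2, Add(3, -3)), -2) = Mul(Mul(2, 0), -2) = Mul(0, -2) = 0)
Function('G')(B) = Mul(Rational(-1, 9), Pow(Add(1, B), -1)) (Function('G')(B) = Mul(Rational(-1, 9), Pow(Add(B, 1), -1)) = Mul(Rational(-1, 9), Pow(Add(1, B), -1)))
Add(Mul(Add(Function('G')(R), -7), d), 49315) = Add(Mul(Add(Mul(-1, Pow(Add(9, Mul(9, 8)), -1)), -7), 0), 49315) = Add(Mul(Add(Mul(-1, Pow(Add(9, 72), -1)), -7), 0), 49315) = Add(Mul(Add(Mul(-1, Pow(81, -1)), -7), 0), 49315) = Add(Mul(Add(Mul(-1, Rational(1, 81)), -7), 0), 49315) = Add(Mul(Add(Rational(-1, 81), -7), 0), 49315) = Add(Mul(Rational(-568, 81), 0), 49315) = Add(0, 49315) = 49315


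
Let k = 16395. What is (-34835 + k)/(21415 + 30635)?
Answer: -1844/5205 ≈ -0.35427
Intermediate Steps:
(-34835 + k)/(21415 + 30635) = (-34835 + 16395)/(21415 + 30635) = -18440/52050 = -18440*1/52050 = -1844/5205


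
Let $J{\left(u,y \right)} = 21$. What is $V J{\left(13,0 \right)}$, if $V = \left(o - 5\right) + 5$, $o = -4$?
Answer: $-84$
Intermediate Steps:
$V = -4$ ($V = \left(-4 - 5\right) + 5 = -9 + 5 = -4$)
$V J{\left(13,0 \right)} = \left(-4\right) 21 = -84$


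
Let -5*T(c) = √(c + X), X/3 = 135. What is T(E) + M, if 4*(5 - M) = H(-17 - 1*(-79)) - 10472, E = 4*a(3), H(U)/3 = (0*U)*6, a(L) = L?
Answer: 2623 - √417/5 ≈ 2618.9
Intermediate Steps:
H(U) = 0 (H(U) = 3*((0*U)*6) = 3*(0*6) = 3*0 = 0)
X = 405 (X = 3*135 = 405)
E = 12 (E = 4*3 = 12)
T(c) = -√(405 + c)/5 (T(c) = -√(c + 405)/5 = -√(405 + c)/5)
M = 2623 (M = 5 - (0 - 10472)/4 = 5 - ¼*(-10472) = 5 + 2618 = 2623)
T(E) + M = -√(405 + 12)/5 + 2623 = -√417/5 + 2623 = 2623 - √417/5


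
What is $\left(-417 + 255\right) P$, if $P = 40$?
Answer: $-6480$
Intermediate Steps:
$\left(-417 + 255\right) P = \left(-417 + 255\right) 40 = \left(-162\right) 40 = -6480$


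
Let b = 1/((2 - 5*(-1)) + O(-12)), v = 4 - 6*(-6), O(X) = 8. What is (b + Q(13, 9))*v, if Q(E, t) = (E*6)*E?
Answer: 121688/3 ≈ 40563.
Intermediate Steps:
Q(E, t) = 6*E² (Q(E, t) = (6*E)*E = 6*E²)
v = 40 (v = 4 + 36 = 40)
b = 1/15 (b = 1/((2 - 5*(-1)) + 8) = 1/((2 + 5) + 8) = 1/(7 + 8) = 1/15 ≈ 0.066667)
(b + Q(13, 9))*v = (1/15 + 6*13²)*40 = (1/15 + 6*169)*40 = (1/15 + 1014)*40 = (15211/15)*40 = 121688/3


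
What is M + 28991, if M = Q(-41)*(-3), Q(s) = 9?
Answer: 28964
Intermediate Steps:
M = -27 (M = 9*(-3) = -27)
M + 28991 = -27 + 28991 = 28964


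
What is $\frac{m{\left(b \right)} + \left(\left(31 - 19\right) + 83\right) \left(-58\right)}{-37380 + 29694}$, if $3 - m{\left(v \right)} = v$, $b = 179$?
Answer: $\frac{2843}{3843} \approx 0.73979$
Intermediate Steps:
$m{\left(v \right)} = 3 - v$
$\frac{m{\left(b \right)} + \left(\left(31 - 19\right) + 83\right) \left(-58\right)}{-37380 + 29694} = \frac{\left(3 - 179\right) + \left(\left(31 - 19\right) + 83\right) \left(-58\right)}{-37380 + 29694} = \frac{\left(3 - 179\right) + \left(12 + 83\right) \left(-58\right)}{-7686} = \left(-176 + 95 \left(-58\right)\right) \left(- \frac{1}{7686}\right) = \left(-176 - 5510\right) \left(- \frac{1}{7686}\right) = \left(-5686\right) \left(- \frac{1}{7686}\right) = \frac{2843}{3843}$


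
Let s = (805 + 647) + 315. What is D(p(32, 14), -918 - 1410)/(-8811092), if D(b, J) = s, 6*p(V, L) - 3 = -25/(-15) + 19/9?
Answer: -1767/8811092 ≈ -0.00020054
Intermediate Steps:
p(V, L) = 61/54 (p(V, L) = ½ + (-25/(-15) + 19/9)/6 = ½ + (-25*(-1/15) + 19*(⅑))/6 = ½ + (5/3 + 19/9)/6 = ½ + (⅙)*(34/9) = ½ + 17/27 = 61/54)
s = 1767 (s = 1452 + 315 = 1767)
D(b, J) = 1767
D(p(32, 14), -918 - 1410)/(-8811092) = 1767/(-8811092) = 1767*(-1/8811092) = -1767/8811092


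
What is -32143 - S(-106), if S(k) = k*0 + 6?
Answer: -32149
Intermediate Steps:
S(k) = 6 (S(k) = 0 + 6 = 6)
-32143 - S(-106) = -32143 - 1*6 = -32143 - 6 = -32149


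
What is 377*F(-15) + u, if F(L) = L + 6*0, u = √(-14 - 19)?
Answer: -5655 + I*√33 ≈ -5655.0 + 5.7446*I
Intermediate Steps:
u = I*√33 (u = √(-33) = I*√33 ≈ 5.7446*I)
F(L) = L (F(L) = L + 0 = L)
377*F(-15) + u = 377*(-15) + I*√33 = -5655 + I*√33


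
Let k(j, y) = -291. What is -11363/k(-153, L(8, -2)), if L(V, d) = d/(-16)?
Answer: 11363/291 ≈ 39.048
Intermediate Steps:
L(V, d) = -d/16 (L(V, d) = d*(-1/16) = -d/16)
-11363/k(-153, L(8, -2)) = -11363/(-291) = -11363*(-1/291) = 11363/291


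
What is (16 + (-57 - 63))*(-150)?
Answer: 15600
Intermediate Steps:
(16 + (-57 - 63))*(-150) = (16 - 120)*(-150) = -104*(-150) = 15600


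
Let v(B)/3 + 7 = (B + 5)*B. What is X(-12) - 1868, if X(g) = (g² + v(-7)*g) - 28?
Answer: -2004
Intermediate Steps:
v(B) = -21 + 3*B*(5 + B) (v(B) = -21 + 3*((B + 5)*B) = -21 + 3*((5 + B)*B) = -21 + 3*(B*(5 + B)) = -21 + 3*B*(5 + B))
X(g) = -28 + g² + 21*g (X(g) = (g² + (-21 + 3*(-7)² + 15*(-7))*g) - 28 = (g² + (-21 + 3*49 - 105)*g) - 28 = (g² + (-21 + 147 - 105)*g) - 28 = (g² + 21*g) - 28 = -28 + g² + 21*g)
X(-12) - 1868 = (-28 + (-12)² + 21*(-12)) - 1868 = (-28 + 144 - 252) - 1868 = -136 - 1868 = -2004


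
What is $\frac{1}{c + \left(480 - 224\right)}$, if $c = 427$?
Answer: $\frac{1}{683} \approx 0.0014641$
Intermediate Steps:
$\frac{1}{c + \left(480 - 224\right)} = \frac{1}{427 + \left(480 - 224\right)} = \frac{1}{427 + 256} = \frac{1}{683}$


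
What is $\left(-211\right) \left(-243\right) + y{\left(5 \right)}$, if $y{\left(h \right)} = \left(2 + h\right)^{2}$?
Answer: $51322$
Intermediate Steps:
$\left(-211\right) \left(-243\right) + y{\left(5 \right)} = \left(-211\right) \left(-243\right) + \left(2 + 5\right)^{2} = 51273 + 7^{2} = 51273 + 49 = 51322$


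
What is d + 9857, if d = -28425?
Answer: -18568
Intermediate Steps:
d + 9857 = -28425 + 9857 = -18568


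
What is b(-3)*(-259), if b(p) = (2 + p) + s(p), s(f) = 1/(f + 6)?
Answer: 518/3 ≈ 172.67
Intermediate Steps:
s(f) = 1/(6 + f)
b(p) = 2 + p + 1/(6 + p) (b(p) = (2 + p) + 1/(6 + p) = 2 + p + 1/(6 + p))
b(-3)*(-259) = ((1 + (2 - 3)*(6 - 3))/(6 - 3))*(-259) = ((1 - 1*3)/3)*(-259) = ((1 - 3)/3)*(-259) = ((⅓)*(-2))*(-259) = -⅔*(-259) = 518/3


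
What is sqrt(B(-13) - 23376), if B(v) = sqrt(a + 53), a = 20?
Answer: sqrt(-23376 + sqrt(73)) ≈ 152.86*I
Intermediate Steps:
B(v) = sqrt(73) (B(v) = sqrt(20 + 53) = sqrt(73))
sqrt(B(-13) - 23376) = sqrt(sqrt(73) - 23376) = sqrt(-23376 + sqrt(73))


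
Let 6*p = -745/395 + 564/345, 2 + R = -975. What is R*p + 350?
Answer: 7102997/18170 ≈ 390.92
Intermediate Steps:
R = -977 (R = -2 - 975 = -977)
p = -761/18170 (p = (-745/395 + 564/345)/6 = (-745*1/395 + 564*(1/345))/6 = (-149/79 + 188/115)/6 = (⅙)*(-2283/9085) = -761/18170 ≈ -0.041882)
R*p + 350 = -977*(-761/18170) + 350 = 743497/18170 + 350 = 7102997/18170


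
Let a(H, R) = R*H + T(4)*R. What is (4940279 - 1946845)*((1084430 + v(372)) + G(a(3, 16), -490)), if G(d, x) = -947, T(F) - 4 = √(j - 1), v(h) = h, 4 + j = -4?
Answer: 3244448408070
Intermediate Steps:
j = -8 (j = -4 - 4 = -8)
T(F) = 4 + 3*I (T(F) = 4 + √(-8 - 1) = 4 + √(-9) = 4 + 3*I)
a(H, R) = H*R + R*(4 + 3*I) (a(H, R) = R*H + (4 + 3*I)*R = H*R + R*(4 + 3*I))
(4940279 - 1946845)*((1084430 + v(372)) + G(a(3, 16), -490)) = (4940279 - 1946845)*((1084430 + 372) - 947) = 2993434*(1084802 - 947) = 2993434*1083855 = 3244448408070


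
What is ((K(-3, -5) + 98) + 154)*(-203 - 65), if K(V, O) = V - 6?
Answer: -65124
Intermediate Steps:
K(V, O) = -6 + V
((K(-3, -5) + 98) + 154)*(-203 - 65) = (((-6 - 3) + 98) + 154)*(-203 - 65) = ((-9 + 98) + 154)*(-268) = (89 + 154)*(-268) = 243*(-268) = -65124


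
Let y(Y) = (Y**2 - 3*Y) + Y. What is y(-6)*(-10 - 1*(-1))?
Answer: -432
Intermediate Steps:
y(Y) = Y**2 - 2*Y
y(-6)*(-10 - 1*(-1)) = (-6*(-2 - 6))*(-10 - 1*(-1)) = (-6*(-8))*(-10 + 1) = 48*(-9) = -432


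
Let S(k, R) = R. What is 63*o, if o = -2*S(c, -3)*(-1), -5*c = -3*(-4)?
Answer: -378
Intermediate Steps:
c = -12/5 (c = -(-3)*(-4)/5 = -⅕*12 = -12/5 ≈ -2.4000)
o = -6 (o = -2*(-3)*(-1) = 6*(-1) = -6)
63*o = 63*(-6) = -378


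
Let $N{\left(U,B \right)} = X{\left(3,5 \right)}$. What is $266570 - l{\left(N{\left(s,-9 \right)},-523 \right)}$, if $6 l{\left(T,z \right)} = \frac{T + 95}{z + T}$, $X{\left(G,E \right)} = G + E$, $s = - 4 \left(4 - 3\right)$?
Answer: $\frac{7997101}{30} \approx 2.6657 \cdot 10^{5}$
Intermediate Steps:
$s = -4$ ($s = \left(-4\right) 1 = -4$)
$X{\left(G,E \right)} = E + G$
$N{\left(U,B \right)} = 8$ ($N{\left(U,B \right)} = 5 + 3 = 8$)
$l{\left(T,z \right)} = \frac{95 + T}{6 \left(T + z\right)}$ ($l{\left(T,z \right)} = \frac{\left(T + 95\right) \frac{1}{z + T}}{6} = \frac{\left(95 + T\right) \frac{1}{T + z}}{6} = \frac{\frac{1}{T + z} \left(95 + T\right)}{6} = \frac{95 + T}{6 \left(T + z\right)}$)
$266570 - l{\left(N{\left(s,-9 \right)},-523 \right)} = 266570 - \frac{95 + 8}{6 \left(8 - 523\right)} = 266570 - \frac{1}{6} \frac{1}{-515} \cdot 103 = 266570 - \frac{1}{6} \left(- \frac{1}{515}\right) 103 = 266570 - - \frac{1}{30} = 266570 + \frac{1}{30} = \frac{7997101}{30}$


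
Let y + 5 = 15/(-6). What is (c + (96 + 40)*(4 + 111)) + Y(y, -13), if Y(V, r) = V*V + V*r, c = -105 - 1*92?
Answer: 62387/4 ≈ 15597.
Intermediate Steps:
c = -197 (c = -105 - 92 = -197)
y = -15/2 (y = -5 + 15/(-6) = -5 + 15*(-⅙) = -5 - 5/2 = -15/2 ≈ -7.5000)
Y(V, r) = V² + V*r
(c + (96 + 40)*(4 + 111)) + Y(y, -13) = (-197 + (96 + 40)*(4 + 111)) - 15*(-15/2 - 13)/2 = (-197 + 136*115) - 15/2*(-41/2) = (-197 + 15640) + 615/4 = 15443 + 615/4 = 62387/4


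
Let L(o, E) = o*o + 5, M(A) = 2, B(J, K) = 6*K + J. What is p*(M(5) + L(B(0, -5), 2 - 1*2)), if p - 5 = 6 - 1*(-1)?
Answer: 10884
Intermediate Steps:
B(J, K) = J + 6*K
L(o, E) = 5 + o**2 (L(o, E) = o**2 + 5 = 5 + o**2)
p = 12 (p = 5 + (6 - 1*(-1)) = 5 + (6 + 1) = 5 + 7 = 12)
p*(M(5) + L(B(0, -5), 2 - 1*2)) = 12*(2 + (5 + (0 + 6*(-5))**2)) = 12*(2 + (5 + (0 - 30)**2)) = 12*(2 + (5 + (-30)**2)) = 12*(2 + (5 + 900)) = 12*(2 + 905) = 12*907 = 10884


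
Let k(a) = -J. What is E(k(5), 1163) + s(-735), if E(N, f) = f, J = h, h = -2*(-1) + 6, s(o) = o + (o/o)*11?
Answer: 439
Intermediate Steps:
s(o) = 11 + o (s(o) = o + 1*11 = o + 11 = 11 + o)
h = 8 (h = 2 + 6 = 8)
J = 8
k(a) = -8 (k(a) = -1*8 = -8)
E(k(5), 1163) + s(-735) = 1163 + (11 - 735) = 1163 - 724 = 439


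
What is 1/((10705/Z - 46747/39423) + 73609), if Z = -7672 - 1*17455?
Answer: 990581721/72914133266005 ≈ 1.3586e-5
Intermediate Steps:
Z = -25127 (Z = -7672 - 17455 = -25127)
1/((10705/Z - 46747/39423) + 73609) = 1/((10705/(-25127) - 46747/39423) + 73609) = 1/((10705*(-1/25127) - 46747*1/39423) + 73609) = 1/((-10705/25127 - 46747/39423) + 73609) = 1/(-1596635084/990581721 + 73609) = 1/(72914133266005/990581721) = 990581721/72914133266005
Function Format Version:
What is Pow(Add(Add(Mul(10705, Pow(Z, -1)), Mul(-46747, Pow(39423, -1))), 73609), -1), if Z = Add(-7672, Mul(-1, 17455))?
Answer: Rational(990581721, 72914133266005) ≈ 1.3586e-5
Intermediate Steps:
Z = -25127 (Z = Add(-7672, -17455) = -25127)
Pow(Add(Add(Mul(10705, Pow(Z, -1)), Mul(-46747, Pow(39423, -1))), 73609), -1) = Pow(Add(Add(Mul(10705, Pow(-25127, -1)), Mul(-46747, Pow(39423, -1))), 73609), -1) = Pow(Add(Add(Mul(10705, Rational(-1, 25127)), Mul(-46747, Rational(1, 39423))), 73609), -1) = Pow(Add(Add(Rational(-10705, 25127), Rational(-46747, 39423)), 73609), -1) = Pow(Add(Rational(-1596635084, 990581721), 73609), -1) = Pow(Rational(72914133266005, 990581721), -1) = Rational(990581721, 72914133266005)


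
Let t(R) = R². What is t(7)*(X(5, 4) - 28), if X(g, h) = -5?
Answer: -1617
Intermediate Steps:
t(7)*(X(5, 4) - 28) = 7²*(-5 - 28) = 49*(-33) = -1617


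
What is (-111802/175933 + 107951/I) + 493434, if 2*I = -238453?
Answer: 20700355979363794/41951751649 ≈ 4.9343e+5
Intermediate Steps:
I = -238453/2 (I = (½)*(-238453) = -238453/2 ≈ -1.1923e+5)
(-111802/175933 + 107951/I) + 493434 = (-111802/175933 + 107951/(-238453/2)) + 493434 = (-111802*1/175933 + 107951*(-2/238453)) + 493434 = (-111802/175933 - 215902/238453) + 493434 = -64643808872/41951751649 + 493434 = 20700355979363794/41951751649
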